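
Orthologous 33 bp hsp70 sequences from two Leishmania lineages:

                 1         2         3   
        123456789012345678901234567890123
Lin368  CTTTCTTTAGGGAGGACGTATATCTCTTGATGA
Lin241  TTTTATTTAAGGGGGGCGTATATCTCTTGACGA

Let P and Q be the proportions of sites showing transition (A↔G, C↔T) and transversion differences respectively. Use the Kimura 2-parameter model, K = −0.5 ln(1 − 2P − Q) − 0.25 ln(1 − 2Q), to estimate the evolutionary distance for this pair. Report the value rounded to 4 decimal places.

Mismatches occur at site 1 (C↔T, transition), site 5 (C↔A, transversion), site 10 (G↔A, transition), site 13 (A↔G, transition), site 16 (A↔G, transition), site 31 (T↔C, transition).
Of the 6 differences, 5 transitions and 1 transversion over 33 sites: P = 5/33 = 0.151515, Q = 1/33 = 0.030303.
d = −0.5·ln(0.666667) − 0.25·ln(0.939394) = −0.5·(-0.405465) − 0.25·(-0.062520) = 0.2184.

0.2184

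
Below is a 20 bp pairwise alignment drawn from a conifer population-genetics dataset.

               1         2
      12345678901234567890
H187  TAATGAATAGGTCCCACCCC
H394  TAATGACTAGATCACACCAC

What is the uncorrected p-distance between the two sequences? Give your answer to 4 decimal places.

0.2000

The sequences differ at positions 7 (A/C), 11 (G/A), 14 (C/A), 19 (C/A).
There are 4 differences over 20 sites, so p = 4/20 = 0.2000.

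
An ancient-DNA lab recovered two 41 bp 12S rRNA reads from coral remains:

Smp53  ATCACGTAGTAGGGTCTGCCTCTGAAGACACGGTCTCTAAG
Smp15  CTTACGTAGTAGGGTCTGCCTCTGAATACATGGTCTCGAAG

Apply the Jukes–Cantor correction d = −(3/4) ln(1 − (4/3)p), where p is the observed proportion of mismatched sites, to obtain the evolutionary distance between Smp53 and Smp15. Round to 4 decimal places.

The sequences differ at positions 1 (A/C), 3 (C/T), 27 (G/T), 31 (C/T), 38 (T/G).
p = 5/41 = 0.121951.
d = −0.75 · ln(1 − (4/3)·0.121951) = −0.75 · ln(0.837399) = −0.75 · (-0.177455) = 0.1331.

0.1331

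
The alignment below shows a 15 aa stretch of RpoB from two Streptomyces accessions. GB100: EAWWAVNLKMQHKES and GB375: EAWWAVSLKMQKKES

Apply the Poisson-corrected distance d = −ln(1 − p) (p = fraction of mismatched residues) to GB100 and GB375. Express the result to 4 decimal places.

0.1431

Differing sites — 7:N/S; 12:H/K.
p = 2/15 = 0.133333.
d = −ln(1 − 0.133333) = −ln(0.866667) = 0.1431.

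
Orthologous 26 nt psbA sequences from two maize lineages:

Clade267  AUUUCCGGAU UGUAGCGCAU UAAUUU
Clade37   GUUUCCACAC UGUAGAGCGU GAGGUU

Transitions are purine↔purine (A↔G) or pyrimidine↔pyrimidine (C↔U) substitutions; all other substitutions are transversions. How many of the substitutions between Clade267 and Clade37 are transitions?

The sequences differ at positions 1 (A/G, transition), 7 (G/A, transition), 8 (G/C, transversion), 10 (U/C, transition), 16 (C/A, transversion), 19 (A/G, transition), 21 (U/G, transversion), 23 (A/G, transition), 24 (U/G, transversion).
Of the 9 differences, 5 transitions and 4 transversions, so the answer is 5.

5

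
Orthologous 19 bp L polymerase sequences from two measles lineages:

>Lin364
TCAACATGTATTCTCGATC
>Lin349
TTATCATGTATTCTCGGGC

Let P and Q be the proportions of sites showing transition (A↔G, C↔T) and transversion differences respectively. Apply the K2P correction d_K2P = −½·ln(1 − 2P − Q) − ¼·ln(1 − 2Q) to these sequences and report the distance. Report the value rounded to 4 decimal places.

0.2488

The sequences differ at positions 2 (C/T, transition), 4 (A/T, transversion), 17 (A/G, transition), 18 (T/G, transversion).
Of the 4 differences, 2 transitions and 2 transversions over 19 sites: P = 2/19 = 0.105263, Q = 2/19 = 0.105263.
d = −0.5·ln(0.684211) − 0.25·ln(0.789474) = −0.5·(-0.379489) − 0.25·(-0.236388) = 0.2488.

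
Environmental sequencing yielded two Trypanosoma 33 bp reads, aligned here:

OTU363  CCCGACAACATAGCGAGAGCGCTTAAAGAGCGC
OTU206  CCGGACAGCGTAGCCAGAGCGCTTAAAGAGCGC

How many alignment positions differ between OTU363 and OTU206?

The sequences differ at positions 3 (C/G), 8 (A/G), 10 (A/G), 15 (G/C).
That gives 4 mismatches out of 33 aligned sites, so the Hamming distance is 4.

4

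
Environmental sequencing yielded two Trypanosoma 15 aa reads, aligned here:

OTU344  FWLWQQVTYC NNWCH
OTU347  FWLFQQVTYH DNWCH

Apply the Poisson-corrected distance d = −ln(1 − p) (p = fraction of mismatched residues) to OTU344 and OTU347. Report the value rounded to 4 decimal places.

0.2231

Mismatches occur at site 4 (W/F), site 10 (C/H), site 11 (N/D).
p = 3/15 = 0.200000.
d = −ln(1 − 0.200000) = −ln(0.800000) = 0.2231.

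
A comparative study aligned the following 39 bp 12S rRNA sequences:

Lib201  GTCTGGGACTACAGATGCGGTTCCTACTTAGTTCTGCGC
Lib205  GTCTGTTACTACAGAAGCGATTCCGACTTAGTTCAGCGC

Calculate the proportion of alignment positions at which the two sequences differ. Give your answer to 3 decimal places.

Differing sites — 6:G/T; 7:G/T; 16:T/A; 20:G/A; 25:T/G; 35:T/A.
There are 6 differences over 39 sites, so p = 6/39 = 0.154.

0.154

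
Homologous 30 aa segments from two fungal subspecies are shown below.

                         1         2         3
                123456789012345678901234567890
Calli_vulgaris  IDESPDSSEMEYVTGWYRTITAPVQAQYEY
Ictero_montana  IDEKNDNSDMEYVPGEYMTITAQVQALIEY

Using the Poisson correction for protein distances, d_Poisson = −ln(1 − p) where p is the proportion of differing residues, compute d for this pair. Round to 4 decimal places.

0.4055

Mismatches occur at site 4 (S→K), site 5 (P→N), site 7 (S→N), site 9 (E→D), site 14 (T→P), site 16 (W→E), site 18 (R→M), site 23 (P→Q), site 27 (Q→L), site 28 (Y→I).
p = 10/30 = 0.333333.
d = −ln(1 − 0.333333) = −ln(0.666667) = 0.4055.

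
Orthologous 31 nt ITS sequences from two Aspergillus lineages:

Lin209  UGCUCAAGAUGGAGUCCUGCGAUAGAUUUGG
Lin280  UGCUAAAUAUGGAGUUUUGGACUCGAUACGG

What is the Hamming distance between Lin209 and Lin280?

Mismatches occur at site 5 (C↔A), site 8 (G↔U), site 16 (C↔U), site 17 (C↔U), site 20 (C↔G), site 21 (G↔A), site 22 (A↔C), site 24 (A↔C), site 28 (U↔A), site 29 (U↔C).
That gives 10 mismatches out of 31 aligned sites, so the Hamming distance is 10.

10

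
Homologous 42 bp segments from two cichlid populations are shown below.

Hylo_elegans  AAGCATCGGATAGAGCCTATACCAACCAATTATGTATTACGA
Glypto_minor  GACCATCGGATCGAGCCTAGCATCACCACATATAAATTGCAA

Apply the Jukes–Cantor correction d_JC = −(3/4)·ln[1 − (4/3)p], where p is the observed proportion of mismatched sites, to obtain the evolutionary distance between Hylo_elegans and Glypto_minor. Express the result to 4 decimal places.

0.4408

Mismatches occur at site 1 (A↔G), site 3 (G↔C), site 12 (A↔C), site 20 (T↔G), site 21 (A↔C), site 22 (C↔A), site 23 (C↔T), site 24 (A↔C), site 29 (A↔C), site 30 (T↔A), site 34 (G↔A), site 35 (T↔A), site 39 (A↔G), site 41 (G↔A).
p = 14/42 = 0.333333.
d = −0.75 · ln(1 − (4/3)·0.333333) = −0.75 · ln(0.555556) = −0.75 · (-0.587786) = 0.4408.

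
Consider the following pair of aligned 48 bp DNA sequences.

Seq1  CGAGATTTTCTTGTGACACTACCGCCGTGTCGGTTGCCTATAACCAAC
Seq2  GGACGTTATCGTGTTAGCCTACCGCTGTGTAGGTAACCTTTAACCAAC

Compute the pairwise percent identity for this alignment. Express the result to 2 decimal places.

72.92%

Differing sites — 1:C/G; 4:G/C; 5:A/G; 8:T/A; 11:T/G; 15:G/T; 17:C/G; 18:A/C; 26:C/T; 31:C/A; 35:T/A; 36:G/A; 40:A/T.
35 of the 48 sites match, so the percent identity is 35/48 × 100 = 72.92%.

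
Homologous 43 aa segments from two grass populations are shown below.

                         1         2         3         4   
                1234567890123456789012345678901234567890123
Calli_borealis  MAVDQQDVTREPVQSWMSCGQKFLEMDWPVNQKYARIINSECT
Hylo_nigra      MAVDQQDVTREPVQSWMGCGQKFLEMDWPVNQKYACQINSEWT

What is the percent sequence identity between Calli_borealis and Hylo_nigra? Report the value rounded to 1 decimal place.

90.7%

The sequences differ at positions 18 (S/G), 36 (R/C), 37 (I/Q), 42 (C/W).
39 of the 43 sites match, so the percent identity is 39/43 × 100 = 90.7%.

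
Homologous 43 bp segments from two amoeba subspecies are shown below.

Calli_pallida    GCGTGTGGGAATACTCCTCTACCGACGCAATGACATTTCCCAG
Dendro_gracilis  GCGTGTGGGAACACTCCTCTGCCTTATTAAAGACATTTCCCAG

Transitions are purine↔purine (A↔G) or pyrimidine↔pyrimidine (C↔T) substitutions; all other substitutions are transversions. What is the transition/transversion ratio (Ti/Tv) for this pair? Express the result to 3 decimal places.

0.600

The sequences differ at positions 12 (T/C, transition), 21 (A/G, transition), 24 (G/T, transversion), 25 (A/T, transversion), 26 (C/A, transversion), 27 (G/T, transversion), 28 (C/T, transition), 31 (T/A, transversion).
Of the 8 differences, 3 transitions and 5 transversions, so Ti/Tv = 3/5 = 0.600.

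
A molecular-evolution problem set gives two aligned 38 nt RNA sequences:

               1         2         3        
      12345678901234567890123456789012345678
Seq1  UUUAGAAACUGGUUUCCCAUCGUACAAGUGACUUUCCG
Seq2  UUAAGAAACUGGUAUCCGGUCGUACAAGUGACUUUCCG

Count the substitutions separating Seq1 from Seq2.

The sequences differ at positions 3 (U/A), 14 (U/A), 18 (C/G), 19 (A/G).
That gives 4 mismatches out of 38 aligned sites, so the Hamming distance is 4.

4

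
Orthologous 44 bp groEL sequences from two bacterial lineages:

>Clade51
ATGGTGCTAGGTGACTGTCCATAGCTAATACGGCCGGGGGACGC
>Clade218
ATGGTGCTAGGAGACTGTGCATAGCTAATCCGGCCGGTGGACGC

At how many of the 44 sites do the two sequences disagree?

Mismatches occur at site 12 (T/A), site 19 (C/G), site 30 (A/C), site 38 (G/T).
That gives 4 mismatches out of 44 aligned sites, so the Hamming distance is 4.

4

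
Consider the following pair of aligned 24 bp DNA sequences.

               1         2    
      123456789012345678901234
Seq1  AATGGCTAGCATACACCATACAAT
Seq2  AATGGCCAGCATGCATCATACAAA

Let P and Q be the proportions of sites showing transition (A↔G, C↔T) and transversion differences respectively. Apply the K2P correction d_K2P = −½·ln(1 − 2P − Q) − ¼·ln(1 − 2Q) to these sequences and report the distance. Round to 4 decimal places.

0.1942

The sequences differ at positions 7 (T/C, transition), 13 (A/G, transition), 16 (C/T, transition), 24 (T/A, transversion).
Of the 4 differences, 3 transitions and 1 transversion over 24 sites: P = 3/24 = 0.125000, Q = 1/24 = 0.041667.
d = −0.5·ln(0.708333) − 0.25·ln(0.916666) = −0.5·(-0.344841) − 0.25·(-0.087012) = 0.1942.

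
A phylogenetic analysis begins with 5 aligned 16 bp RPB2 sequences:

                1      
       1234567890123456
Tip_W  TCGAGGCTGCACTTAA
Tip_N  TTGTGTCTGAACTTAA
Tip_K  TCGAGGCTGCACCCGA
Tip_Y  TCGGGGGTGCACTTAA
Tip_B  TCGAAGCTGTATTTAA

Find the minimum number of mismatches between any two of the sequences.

2

Pairwise Hamming distances:
  Tip_W vs Tip_N: 4
  Tip_W vs Tip_K: 3
  Tip_W vs Tip_Y: 2
  Tip_W vs Tip_B: 3
  Tip_N vs Tip_K: 7
  Tip_N vs Tip_Y: 5
  Tip_N vs Tip_B: 6
  Tip_K vs Tip_Y: 5
  Tip_K vs Tip_B: 6
  Tip_Y vs Tip_B: 5
The smallest is 2, between Tip_W and Tip_Y.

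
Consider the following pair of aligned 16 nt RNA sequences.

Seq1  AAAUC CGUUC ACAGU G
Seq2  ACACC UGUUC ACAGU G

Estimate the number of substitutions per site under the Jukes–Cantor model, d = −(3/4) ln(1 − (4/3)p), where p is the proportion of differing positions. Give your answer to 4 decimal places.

0.2158

Mismatches occur at site 2 (A↔C), site 4 (U↔C), site 6 (C↔U).
p = 3/16 = 0.187500.
d = −0.75 · ln(1 − (4/3)·0.187500) = −0.75 · ln(0.750000) = −0.75 · (-0.287682) = 0.2158.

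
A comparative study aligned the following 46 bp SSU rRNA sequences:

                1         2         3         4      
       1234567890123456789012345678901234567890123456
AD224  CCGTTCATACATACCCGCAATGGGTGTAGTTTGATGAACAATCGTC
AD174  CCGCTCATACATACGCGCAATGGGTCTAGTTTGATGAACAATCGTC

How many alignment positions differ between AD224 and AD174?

3

The sequences differ at positions 4 (T/C), 15 (C/G), 26 (G/C).
That gives 3 mismatches out of 46 aligned sites, so the Hamming distance is 3.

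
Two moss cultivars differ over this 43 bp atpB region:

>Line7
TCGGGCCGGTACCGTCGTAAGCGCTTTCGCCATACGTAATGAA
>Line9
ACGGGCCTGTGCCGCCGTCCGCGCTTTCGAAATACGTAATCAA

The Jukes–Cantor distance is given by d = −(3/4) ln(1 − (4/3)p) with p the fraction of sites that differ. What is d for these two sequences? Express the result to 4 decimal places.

Differing sites — 1:T/A; 8:G/T; 11:A/G; 15:T/C; 19:A/C; 20:A/C; 30:C/A; 31:C/A; 41:G/C.
p = 9/43 = 0.209302.
d = −0.75 · ln(1 − (4/3)·0.209302) = −0.75 · ln(0.720931) = −0.75 · (-0.327212) = 0.2454.

0.2454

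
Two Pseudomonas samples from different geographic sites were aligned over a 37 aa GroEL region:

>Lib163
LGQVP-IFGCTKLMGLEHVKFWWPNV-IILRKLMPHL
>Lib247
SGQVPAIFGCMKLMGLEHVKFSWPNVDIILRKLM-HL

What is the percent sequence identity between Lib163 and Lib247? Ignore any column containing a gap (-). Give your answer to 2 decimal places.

91.18%

Excluding the 3 gap columns leaves 34 comparable sites.
Mismatches occur at site 1 (L↔S), site 11 (T↔M), site 22 (W↔S).
31 of the 34 comparable sites match, so the percent identity is 31/34 × 100 = 91.18%.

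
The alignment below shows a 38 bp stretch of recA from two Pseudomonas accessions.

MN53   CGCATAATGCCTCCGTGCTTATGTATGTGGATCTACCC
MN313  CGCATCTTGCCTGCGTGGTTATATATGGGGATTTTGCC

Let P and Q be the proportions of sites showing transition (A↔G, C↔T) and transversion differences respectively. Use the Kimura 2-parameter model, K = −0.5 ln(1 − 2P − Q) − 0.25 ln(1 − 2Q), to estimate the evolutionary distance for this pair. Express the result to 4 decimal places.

The sequences differ at positions 6 (A/C, transversion), 7 (A/T, transversion), 13 (C/G, transversion), 18 (C/G, transversion), 23 (G/A, transition), 28 (T/G, transversion), 33 (C/T, transition), 35 (A/T, transversion), 36 (C/G, transversion).
Of the 9 differences, 2 transitions and 7 transversions over 38 sites: P = 2/38 = 0.052632, Q = 7/38 = 0.184211.
d = −0.5·ln(0.710525) − 0.25·ln(0.631578) = −0.5·(-0.341751) − 0.25·(-0.459534) = 0.2858.

0.2858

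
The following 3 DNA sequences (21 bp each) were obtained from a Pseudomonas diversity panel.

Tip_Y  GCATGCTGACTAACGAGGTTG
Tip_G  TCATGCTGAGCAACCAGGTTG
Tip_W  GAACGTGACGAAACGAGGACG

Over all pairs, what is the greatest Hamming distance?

11

Pairwise Hamming distances:
  Tip_Y vs Tip_G: 4
  Tip_Y vs Tip_W: 10
  Tip_G vs Tip_W: 11
The largest is 11, between Tip_G and Tip_W.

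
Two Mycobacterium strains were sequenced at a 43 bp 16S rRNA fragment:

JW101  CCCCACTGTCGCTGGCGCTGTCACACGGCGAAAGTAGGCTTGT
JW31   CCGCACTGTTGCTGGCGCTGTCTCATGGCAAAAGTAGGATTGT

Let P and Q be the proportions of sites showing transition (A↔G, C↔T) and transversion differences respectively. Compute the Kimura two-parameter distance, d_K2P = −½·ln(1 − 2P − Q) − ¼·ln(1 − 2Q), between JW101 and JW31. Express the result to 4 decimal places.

0.1550

Differing sites — 3:C/G (Tv); 10:C/T (Ti); 23:A/T (Tv); 26:C/T (Ti); 30:G/A (Ti); 39:C/A (Tv).
Of the 6 differences, 3 transitions and 3 transversions over 43 sites: P = 3/43 = 0.069767, Q = 3/43 = 0.069767.
d = −0.5·ln(0.790699) − 0.25·ln(0.860466) = −0.5·(-0.234838) − 0.25·(-0.150281) = 0.1550.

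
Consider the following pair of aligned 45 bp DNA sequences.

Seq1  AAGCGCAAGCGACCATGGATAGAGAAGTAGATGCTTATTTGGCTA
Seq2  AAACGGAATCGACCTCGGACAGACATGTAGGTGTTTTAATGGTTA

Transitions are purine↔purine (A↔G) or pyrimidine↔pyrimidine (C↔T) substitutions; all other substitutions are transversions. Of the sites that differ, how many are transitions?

6

The sequences differ at positions 3 (G/A, transition), 6 (C/G, transversion), 9 (G/T, transversion), 15 (A/T, transversion), 16 (T/C, transition), 20 (T/C, transition), 24 (G/C, transversion), 26 (A/T, transversion), 31 (A/G, transition), 34 (C/T, transition), 37 (A/T, transversion), 38 (T/A, transversion), 39 (T/A, transversion), 43 (C/T, transition).
Of the 14 differences, 6 transitions and 8 transversions, so the answer is 6.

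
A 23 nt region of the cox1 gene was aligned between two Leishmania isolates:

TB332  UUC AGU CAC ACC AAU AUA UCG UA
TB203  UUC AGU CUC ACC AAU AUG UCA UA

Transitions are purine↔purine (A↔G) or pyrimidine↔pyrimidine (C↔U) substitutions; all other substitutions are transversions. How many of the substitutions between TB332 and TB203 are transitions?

The sequences differ at positions 8 (A/U, transversion), 18 (A/G, transition), 21 (G/A, transition).
Of the 3 differences, 2 transitions and 1 transversion, so the answer is 2.

2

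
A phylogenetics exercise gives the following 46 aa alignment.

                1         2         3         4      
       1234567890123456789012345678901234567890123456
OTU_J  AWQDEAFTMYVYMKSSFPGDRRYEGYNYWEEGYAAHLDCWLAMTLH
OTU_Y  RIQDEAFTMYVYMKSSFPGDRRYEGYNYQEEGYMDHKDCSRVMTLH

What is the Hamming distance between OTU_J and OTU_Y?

9

Differing sites — 1:A/R; 2:W/I; 29:W/Q; 34:A/M; 35:A/D; 37:L/K; 40:W/S; 41:L/R; 42:A/V.
That gives 9 mismatches out of 46 aligned sites, so the Hamming distance is 9.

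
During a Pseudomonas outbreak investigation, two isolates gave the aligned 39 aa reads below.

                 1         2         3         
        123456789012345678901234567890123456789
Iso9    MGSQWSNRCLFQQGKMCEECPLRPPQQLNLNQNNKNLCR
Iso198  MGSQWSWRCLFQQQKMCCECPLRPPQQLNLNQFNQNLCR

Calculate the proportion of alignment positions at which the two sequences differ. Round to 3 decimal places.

Differing sites — 7:N/W; 14:G/Q; 18:E/C; 33:N/F; 35:K/Q.
There are 5 differences over 39 sites, so p = 5/39 = 0.128.

0.128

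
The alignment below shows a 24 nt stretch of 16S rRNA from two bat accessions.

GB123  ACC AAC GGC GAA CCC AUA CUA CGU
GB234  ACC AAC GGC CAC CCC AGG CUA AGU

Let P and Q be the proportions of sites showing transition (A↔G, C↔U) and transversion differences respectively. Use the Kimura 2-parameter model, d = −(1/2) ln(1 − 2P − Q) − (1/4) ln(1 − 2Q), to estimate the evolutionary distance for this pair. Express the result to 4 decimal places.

0.2452

The sequences differ at positions 10 (G/C, transversion), 12 (A/C, transversion), 17 (U/G, transversion), 18 (A/G, transition), 22 (C/A, transversion).
Of the 5 differences, 1 transition and 4 transversions over 24 sites: P = 1/24 = 0.041667, Q = 4/24 = 0.166667.
d = −0.5·ln(0.749999) − 0.25·ln(0.666666) = −0.5·(-0.287683) − 0.25·(-0.405466) = 0.2452.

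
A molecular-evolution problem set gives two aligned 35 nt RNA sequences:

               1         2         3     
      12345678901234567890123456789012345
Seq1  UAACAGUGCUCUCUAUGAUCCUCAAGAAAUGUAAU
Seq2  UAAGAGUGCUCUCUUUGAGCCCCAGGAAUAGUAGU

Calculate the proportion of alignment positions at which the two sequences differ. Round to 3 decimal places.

Differing sites — 4:C/G; 15:A/U; 19:U/G; 22:U/C; 25:A/G; 29:A/U; 30:U/A; 34:A/G.
There are 8 differences over 35 sites, so p = 8/35 = 0.229.

0.229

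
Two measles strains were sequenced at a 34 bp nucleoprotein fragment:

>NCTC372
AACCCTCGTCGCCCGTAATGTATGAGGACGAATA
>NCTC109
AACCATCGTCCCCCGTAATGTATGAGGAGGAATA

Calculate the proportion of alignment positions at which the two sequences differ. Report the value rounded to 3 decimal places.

0.088

The sequences differ at positions 5 (C/A), 11 (G/C), 29 (C/G).
There are 3 differences over 34 sites, so p = 3/34 = 0.088.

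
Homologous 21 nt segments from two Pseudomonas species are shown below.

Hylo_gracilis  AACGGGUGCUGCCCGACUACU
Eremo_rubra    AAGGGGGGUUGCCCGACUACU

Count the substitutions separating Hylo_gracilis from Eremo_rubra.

3

Differing sites — 3:C/G; 7:U/G; 9:C/U.
That gives 3 mismatches out of 21 aligned sites, so the Hamming distance is 3.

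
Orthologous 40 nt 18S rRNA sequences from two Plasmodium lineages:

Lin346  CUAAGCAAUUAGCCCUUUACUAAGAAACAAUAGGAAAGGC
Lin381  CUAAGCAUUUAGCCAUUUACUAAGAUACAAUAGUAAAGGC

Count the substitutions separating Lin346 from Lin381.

Differing sites — 8:A/U; 15:C/A; 26:A/U; 34:G/U.
That gives 4 mismatches out of 40 aligned sites, so the Hamming distance is 4.

4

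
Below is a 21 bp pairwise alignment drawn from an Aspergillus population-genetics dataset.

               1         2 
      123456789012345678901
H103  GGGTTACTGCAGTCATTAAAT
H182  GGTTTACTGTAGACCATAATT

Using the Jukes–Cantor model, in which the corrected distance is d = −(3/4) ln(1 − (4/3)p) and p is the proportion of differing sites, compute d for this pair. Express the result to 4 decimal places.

0.3597

Mismatches occur at site 3 (G↔T), site 10 (C↔T), site 13 (T↔A), site 15 (A↔C), site 16 (T↔A), site 20 (A↔T).
p = 6/21 = 0.285714.
d = −0.75 · ln(1 − (4/3)·0.285714) = −0.75 · ln(0.619048) = −0.75 · (-0.479572) = 0.3597.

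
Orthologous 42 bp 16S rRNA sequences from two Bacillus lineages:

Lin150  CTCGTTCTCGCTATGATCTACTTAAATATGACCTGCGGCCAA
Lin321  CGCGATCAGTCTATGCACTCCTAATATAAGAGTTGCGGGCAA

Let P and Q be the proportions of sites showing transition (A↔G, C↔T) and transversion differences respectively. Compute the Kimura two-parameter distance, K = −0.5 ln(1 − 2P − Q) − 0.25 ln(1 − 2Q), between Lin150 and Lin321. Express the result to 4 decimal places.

0.4622

Differing sites — 2:T/G (Tv); 5:T/A (Tv); 8:T/A (Tv); 9:C/G (Tv); 10:G/T (Tv); 16:A/C (Tv); 17:T/A (Tv); 20:A/C (Tv); 23:T/A (Tv); 25:A/T (Tv); 29:T/A (Tv); 32:C/G (Tv); 33:C/T (Ti); 39:C/G (Tv).
Of the 14 differences, 1 transition and 13 transversions over 42 sites: P = 1/42 = 0.023810, Q = 13/42 = 0.309524.
d = −0.5·ln(0.642856) − 0.25·ln(0.380952) = −0.5·(-0.441835) − 0.25·(-0.965082) = 0.4622.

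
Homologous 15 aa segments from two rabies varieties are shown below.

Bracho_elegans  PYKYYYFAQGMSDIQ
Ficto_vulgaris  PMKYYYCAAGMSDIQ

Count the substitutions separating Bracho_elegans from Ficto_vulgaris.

Differing sites — 2:Y/M; 7:F/C; 9:Q/A.
That gives 3 mismatches out of 15 aligned sites, so the Hamming distance is 3.

3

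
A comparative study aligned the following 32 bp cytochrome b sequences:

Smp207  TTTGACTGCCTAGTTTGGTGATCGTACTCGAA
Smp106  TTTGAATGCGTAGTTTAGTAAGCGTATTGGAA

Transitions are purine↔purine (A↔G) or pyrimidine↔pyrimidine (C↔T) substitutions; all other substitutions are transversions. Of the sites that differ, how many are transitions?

Mismatches occur at site 6 (C→A, transversion), site 10 (C→G, transversion), site 17 (G→A, transition), site 20 (G→A, transition), site 22 (T→G, transversion), site 27 (C→T, transition), site 29 (C→G, transversion).
Of the 7 differences, 3 transitions and 4 transversions, so the answer is 3.

3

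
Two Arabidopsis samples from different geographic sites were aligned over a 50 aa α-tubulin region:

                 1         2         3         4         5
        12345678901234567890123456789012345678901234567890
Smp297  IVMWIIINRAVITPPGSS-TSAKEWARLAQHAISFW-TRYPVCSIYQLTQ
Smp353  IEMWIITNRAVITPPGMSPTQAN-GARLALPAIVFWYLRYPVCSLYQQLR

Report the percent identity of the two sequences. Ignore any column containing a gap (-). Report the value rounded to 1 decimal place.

Excluding the 3 gap columns leaves 47 comparable sites.
Differing sites — 2:V/E; 7:I/T; 17:S/M; 21:S/Q; 23:K/N; 25:W/G; 30:Q/L; 31:H/P; 34:S/V; 38:T/L; 45:I/L; 48:L/Q; 49:T/L; 50:Q/R.
33 of the 47 comparable sites match, so the percent identity is 33/47 × 100 = 70.2%.

70.2%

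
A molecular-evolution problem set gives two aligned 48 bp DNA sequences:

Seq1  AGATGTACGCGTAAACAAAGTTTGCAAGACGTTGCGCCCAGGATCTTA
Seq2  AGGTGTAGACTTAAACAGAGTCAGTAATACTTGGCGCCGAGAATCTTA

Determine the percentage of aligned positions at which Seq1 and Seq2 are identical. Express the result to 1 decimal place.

The sequences differ at positions 3 (A/G), 8 (C/G), 9 (G/A), 11 (G/T), 18 (A/G), 22 (T/C), 23 (T/A), 25 (C/T), 28 (G/T), 31 (G/T), 33 (T/G), 39 (C/G), 42 (G/A).
35 of the 48 sites match, so the percent identity is 35/48 × 100 = 72.9%.

72.9%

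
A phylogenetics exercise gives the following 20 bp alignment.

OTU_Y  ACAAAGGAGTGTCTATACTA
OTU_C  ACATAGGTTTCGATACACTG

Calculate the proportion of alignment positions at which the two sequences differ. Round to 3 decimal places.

Differing sites — 4:A/T; 8:A/T; 9:G/T; 11:G/C; 12:T/G; 13:C/A; 16:T/C; 20:A/G.
There are 8 differences over 20 sites, so p = 8/20 = 0.400.

0.400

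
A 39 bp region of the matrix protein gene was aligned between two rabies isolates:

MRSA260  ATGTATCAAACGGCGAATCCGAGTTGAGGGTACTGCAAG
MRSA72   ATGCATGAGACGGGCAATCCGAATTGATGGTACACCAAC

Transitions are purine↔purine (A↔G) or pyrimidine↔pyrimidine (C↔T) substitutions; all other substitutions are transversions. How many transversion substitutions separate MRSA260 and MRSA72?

7

The sequences differ at positions 4 (T/C, transition), 7 (C/G, transversion), 9 (A/G, transition), 14 (C/G, transversion), 15 (G/C, transversion), 23 (G/A, transition), 28 (G/T, transversion), 34 (T/A, transversion), 35 (G/C, transversion), 39 (G/C, transversion).
Of the 10 differences, 3 transitions and 7 transversions, so the answer is 7.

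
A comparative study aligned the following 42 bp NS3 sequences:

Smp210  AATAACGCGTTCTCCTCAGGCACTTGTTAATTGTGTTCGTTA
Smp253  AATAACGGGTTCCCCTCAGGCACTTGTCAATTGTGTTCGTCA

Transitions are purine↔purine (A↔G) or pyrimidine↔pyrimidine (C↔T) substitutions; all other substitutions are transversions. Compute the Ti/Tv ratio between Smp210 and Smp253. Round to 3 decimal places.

3.000

The sequences differ at positions 8 (C/G, transversion), 13 (T/C, transition), 28 (T/C, transition), 41 (T/C, transition).
Of the 4 differences, 3 transitions and 1 transversion, so Ti/Tv = 3/1 = 3.000.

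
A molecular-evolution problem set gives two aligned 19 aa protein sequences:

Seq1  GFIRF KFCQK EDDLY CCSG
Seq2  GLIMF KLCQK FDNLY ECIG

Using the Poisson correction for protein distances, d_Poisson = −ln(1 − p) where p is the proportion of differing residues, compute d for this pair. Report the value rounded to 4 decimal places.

The sequences differ at positions 2 (F/L), 4 (R/M), 7 (F/L), 11 (E/F), 13 (D/N), 16 (C/E), 18 (S/I).
p = 7/19 = 0.368421.
d = −ln(1 − 0.368421) = −ln(0.631579) = 0.4595.

0.4595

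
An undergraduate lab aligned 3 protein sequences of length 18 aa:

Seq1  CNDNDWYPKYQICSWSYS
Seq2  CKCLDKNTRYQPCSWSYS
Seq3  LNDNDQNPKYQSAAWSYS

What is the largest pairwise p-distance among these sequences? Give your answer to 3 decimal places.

Pairwise Hamming distances:
  Seq1 vs Seq2: 8
  Seq1 vs Seq3: 6
  Seq2 vs Seq3: 10
The largest is 10 mismatches, between Seq2 and Seq3; p = 10/18 = 0.556.

0.556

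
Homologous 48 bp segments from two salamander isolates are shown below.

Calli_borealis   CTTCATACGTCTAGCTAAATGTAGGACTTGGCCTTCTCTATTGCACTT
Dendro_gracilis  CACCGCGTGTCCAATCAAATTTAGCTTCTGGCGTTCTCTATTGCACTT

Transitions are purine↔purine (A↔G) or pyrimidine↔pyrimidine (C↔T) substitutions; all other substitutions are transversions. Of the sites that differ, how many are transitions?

Mismatches occur at site 2 (T→A, transversion), site 3 (T→C, transition), site 5 (A→G, transition), site 6 (T→C, transition), site 7 (A→G, transition), site 8 (C→T, transition), site 12 (T→C, transition), site 14 (G→A, transition), site 15 (C→T, transition), site 16 (T→C, transition), site 21 (G→T, transversion), site 25 (G→C, transversion), site 26 (A→T, transversion), site 27 (C→T, transition), site 28 (T→C, transition), site 33 (C→G, transversion).
Of the 16 differences, 11 transitions and 5 transversions, so the answer is 11.

11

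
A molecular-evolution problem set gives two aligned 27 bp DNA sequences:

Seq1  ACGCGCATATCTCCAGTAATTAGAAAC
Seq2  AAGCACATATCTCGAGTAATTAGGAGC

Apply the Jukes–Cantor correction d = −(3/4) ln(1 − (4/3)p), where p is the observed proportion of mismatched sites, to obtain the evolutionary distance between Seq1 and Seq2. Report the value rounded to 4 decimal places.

Mismatches occur at site 2 (C/A), site 5 (G/A), site 14 (C/G), site 24 (A/G), site 26 (A/G).
p = 5/27 = 0.185185.
d = −0.75 · ln(1 − (4/3)·0.185185) = −0.75 · ln(0.753087) = −0.75 · (-0.283575) = 0.2127.

0.2127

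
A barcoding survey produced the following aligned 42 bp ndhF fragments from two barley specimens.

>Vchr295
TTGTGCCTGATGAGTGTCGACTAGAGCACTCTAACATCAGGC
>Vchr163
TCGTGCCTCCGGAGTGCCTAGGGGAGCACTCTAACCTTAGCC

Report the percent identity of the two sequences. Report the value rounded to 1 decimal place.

71.4%

Differing sites — 2:T/C; 9:G/C; 10:A/C; 11:T/G; 17:T/C; 19:G/T; 21:C/G; 22:T/G; 23:A/G; 36:A/C; 38:C/T; 41:G/C.
30 of the 42 sites match, so the percent identity is 30/42 × 100 = 71.4%.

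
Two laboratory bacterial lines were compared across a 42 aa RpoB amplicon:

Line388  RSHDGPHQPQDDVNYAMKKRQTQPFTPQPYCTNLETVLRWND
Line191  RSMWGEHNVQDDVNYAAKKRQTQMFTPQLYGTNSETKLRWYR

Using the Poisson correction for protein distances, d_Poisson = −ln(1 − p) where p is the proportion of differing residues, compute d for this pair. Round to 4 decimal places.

0.3704

The sequences differ at positions 3 (H/M), 4 (D/W), 6 (P/E), 8 (Q/N), 9 (P/V), 17 (M/A), 24 (P/M), 29 (P/L), 31 (C/G), 34 (L/S), 37 (V/K), 41 (N/Y), 42 (D/R).
p = 13/42 = 0.309524.
d = −ln(1 − 0.309524) = −ln(0.690476) = 0.3704.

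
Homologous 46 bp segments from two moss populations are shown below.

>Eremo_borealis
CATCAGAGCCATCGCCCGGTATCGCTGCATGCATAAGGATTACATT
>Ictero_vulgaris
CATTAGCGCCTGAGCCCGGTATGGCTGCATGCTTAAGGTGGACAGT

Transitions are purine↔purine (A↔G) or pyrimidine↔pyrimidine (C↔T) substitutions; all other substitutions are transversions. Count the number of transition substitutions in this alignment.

Differing sites — 4:C/T (Ti); 7:A/C (Tv); 11:A/T (Tv); 12:T/G (Tv); 13:C/A (Tv); 23:C/G (Tv); 33:A/T (Tv); 39:A/T (Tv); 40:T/G (Tv); 41:T/G (Tv); 45:T/G (Tv).
Of the 11 differences, 1 transition and 10 transversions, so the answer is 1.

1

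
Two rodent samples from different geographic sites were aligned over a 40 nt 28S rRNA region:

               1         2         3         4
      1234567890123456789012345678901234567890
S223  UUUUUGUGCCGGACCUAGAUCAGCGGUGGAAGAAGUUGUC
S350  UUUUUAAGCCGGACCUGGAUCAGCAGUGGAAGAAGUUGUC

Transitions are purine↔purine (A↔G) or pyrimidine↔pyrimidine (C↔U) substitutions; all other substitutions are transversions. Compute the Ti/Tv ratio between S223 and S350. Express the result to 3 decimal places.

The sequences differ at positions 6 (G/A, transition), 7 (U/A, transversion), 17 (A/G, transition), 25 (G/A, transition).
Of the 4 differences, 3 transitions and 1 transversion, so Ti/Tv = 3/1 = 3.000.

3.000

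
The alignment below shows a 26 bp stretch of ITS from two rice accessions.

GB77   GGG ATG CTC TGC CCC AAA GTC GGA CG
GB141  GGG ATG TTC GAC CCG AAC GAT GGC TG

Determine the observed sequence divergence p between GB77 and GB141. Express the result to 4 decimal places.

0.3462

The sequences differ at positions 7 (C/T), 10 (T/G), 11 (G/A), 15 (C/G), 18 (A/C), 20 (T/A), 21 (C/T), 24 (A/C), 25 (C/T).
There are 9 differences over 26 sites, so p = 9/26 = 0.3462.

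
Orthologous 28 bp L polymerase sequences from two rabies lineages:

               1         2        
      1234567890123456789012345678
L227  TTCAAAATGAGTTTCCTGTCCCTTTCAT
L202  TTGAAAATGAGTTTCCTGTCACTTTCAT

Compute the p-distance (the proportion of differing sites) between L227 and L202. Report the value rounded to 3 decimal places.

Differing sites — 3:C/G; 21:C/A.
There are 2 differences over 28 sites, so p = 2/28 = 0.071.

0.071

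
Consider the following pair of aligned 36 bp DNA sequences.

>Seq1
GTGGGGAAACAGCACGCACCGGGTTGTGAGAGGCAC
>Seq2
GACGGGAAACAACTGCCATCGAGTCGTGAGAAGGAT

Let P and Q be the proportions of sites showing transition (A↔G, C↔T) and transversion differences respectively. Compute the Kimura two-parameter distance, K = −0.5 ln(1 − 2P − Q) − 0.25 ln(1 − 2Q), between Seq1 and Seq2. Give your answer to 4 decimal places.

0.4479

Mismatches occur at site 2 (T/A, transversion), site 3 (G/C, transversion), site 12 (G/A, transition), site 14 (A/T, transversion), site 15 (C/G, transversion), site 16 (G/C, transversion), site 19 (C/T, transition), site 22 (G/A, transition), site 25 (T/C, transition), site 32 (G/A, transition), site 34 (C/G, transversion), site 36 (C/T, transition).
Of the 12 differences, 6 transitions and 6 transversions over 36 sites: P = 6/36 = 0.166667, Q = 6/36 = 0.166667.
d = −0.5·ln(0.499999) − 0.25·ln(0.666666) = −0.5·(-0.693149) − 0.25·(-0.405466) = 0.4479.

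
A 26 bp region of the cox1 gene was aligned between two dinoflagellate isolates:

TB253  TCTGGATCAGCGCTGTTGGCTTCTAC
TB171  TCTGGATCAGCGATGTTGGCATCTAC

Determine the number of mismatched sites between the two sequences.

2

Mismatches occur at site 13 (C/A), site 21 (T/A).
That gives 2 mismatches out of 26 aligned sites, so the Hamming distance is 2.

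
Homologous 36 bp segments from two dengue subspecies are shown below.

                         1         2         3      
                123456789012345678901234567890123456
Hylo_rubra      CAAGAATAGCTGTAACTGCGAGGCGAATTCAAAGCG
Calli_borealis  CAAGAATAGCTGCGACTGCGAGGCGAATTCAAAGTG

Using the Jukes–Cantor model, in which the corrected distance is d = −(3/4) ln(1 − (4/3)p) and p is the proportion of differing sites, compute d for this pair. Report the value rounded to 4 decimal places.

Differing sites — 13:T/C; 14:A/G; 35:C/T.
p = 3/36 = 0.083333.
d = −0.75 · ln(1 − (4/3)·0.083333) = −0.75 · ln(0.888889) = −0.75 · (-0.117783) = 0.0883.

0.0883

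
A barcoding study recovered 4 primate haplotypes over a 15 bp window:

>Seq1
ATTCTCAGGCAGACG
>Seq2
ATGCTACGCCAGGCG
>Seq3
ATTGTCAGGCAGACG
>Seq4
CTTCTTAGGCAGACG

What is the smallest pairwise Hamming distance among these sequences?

Pairwise Hamming distances:
  Seq1 vs Seq2: 5
  Seq1 vs Seq3: 1
  Seq1 vs Seq4: 2
  Seq2 vs Seq3: 6
  Seq2 vs Seq4: 6
  Seq3 vs Seq4: 3
The smallest is 1, between Seq1 and Seq3.

1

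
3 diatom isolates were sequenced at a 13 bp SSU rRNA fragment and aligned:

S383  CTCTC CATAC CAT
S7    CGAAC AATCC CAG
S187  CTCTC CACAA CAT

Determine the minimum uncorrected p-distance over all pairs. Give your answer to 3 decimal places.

Pairwise Hamming distances:
  S383 vs S7: 6
  S383 vs S187: 2
  S7 vs S187: 8
The smallest is 2 mismatches, between S383 and S187; p = 2/13 = 0.154.

0.154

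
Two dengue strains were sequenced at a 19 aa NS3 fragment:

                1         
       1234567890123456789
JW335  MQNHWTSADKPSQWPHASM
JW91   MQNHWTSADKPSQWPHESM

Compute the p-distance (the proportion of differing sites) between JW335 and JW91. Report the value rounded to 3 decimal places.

A single mismatch occurs at site 17 (A↔E).
There are 1 differences over 19 sites, so p = 1/19 = 0.053.

0.053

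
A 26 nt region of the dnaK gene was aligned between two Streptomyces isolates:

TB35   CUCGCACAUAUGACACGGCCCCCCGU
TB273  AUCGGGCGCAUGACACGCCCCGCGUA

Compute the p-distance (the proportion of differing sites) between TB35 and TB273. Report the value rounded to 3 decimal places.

0.385

Mismatches occur at site 1 (C→A), site 5 (C→G), site 6 (A→G), site 8 (A→G), site 9 (U→C), site 18 (G→C), site 22 (C→G), site 24 (C→G), site 25 (G→U), site 26 (U→A).
There are 10 differences over 26 sites, so p = 10/26 = 0.385.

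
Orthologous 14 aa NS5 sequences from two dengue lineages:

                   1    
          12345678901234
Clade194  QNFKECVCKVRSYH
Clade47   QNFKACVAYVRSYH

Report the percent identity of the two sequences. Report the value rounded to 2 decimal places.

Differing sites — 5:E/A; 8:C/A; 9:K/Y.
11 of the 14 sites match, so the percent identity is 11/14 × 100 = 78.57%.

78.57%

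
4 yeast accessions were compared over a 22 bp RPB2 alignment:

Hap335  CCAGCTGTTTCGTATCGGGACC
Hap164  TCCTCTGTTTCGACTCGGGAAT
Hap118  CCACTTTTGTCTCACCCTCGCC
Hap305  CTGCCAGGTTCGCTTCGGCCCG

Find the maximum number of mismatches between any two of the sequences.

Pairwise Hamming distances:
  Hap335 vs Hap164: 7
  Hap335 vs Hap118: 11
  Hap335 vs Hap305: 10
  Hap164 vs Hap118: 16
  Hap164 vs Hap305: 12
  Hap118 vs Hap305: 14
The largest is 16, between Hap164 and Hap118.

16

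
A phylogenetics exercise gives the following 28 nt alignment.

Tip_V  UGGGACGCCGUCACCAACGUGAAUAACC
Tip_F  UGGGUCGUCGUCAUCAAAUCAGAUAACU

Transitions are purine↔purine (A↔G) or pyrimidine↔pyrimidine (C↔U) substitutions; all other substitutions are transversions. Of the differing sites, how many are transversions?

Differing sites — 5:A/U (Tv); 8:C/U (Ti); 14:C/U (Ti); 18:C/A (Tv); 19:G/U (Tv); 20:U/C (Ti); 21:G/A (Ti); 22:A/G (Ti); 28:C/U (Ti).
Of the 9 differences, 6 transitions and 3 transversions, so the answer is 3.

3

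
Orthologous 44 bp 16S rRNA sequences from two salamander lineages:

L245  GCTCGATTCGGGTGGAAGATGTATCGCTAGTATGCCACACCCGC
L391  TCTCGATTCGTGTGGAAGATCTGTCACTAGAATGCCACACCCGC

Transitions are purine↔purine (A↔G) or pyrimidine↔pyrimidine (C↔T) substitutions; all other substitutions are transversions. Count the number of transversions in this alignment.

4

Mismatches occur at site 1 (G→T, transversion), site 11 (G→T, transversion), site 21 (G→C, transversion), site 23 (A→G, transition), site 26 (G→A, transition), site 31 (T→A, transversion).
Of the 6 differences, 2 transitions and 4 transversions, so the answer is 4.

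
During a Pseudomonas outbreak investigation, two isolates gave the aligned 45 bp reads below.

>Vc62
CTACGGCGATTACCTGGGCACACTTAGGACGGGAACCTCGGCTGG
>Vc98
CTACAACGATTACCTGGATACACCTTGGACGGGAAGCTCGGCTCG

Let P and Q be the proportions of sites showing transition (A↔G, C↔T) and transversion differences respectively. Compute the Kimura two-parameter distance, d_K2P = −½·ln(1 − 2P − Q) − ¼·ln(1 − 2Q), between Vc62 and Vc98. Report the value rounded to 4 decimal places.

The sequences differ at positions 5 (G/A, transition), 6 (G/A, transition), 18 (G/A, transition), 19 (C/T, transition), 24 (T/C, transition), 26 (A/T, transversion), 36 (C/G, transversion), 44 (G/C, transversion).
Of the 8 differences, 5 transitions and 3 transversions over 45 sites: P = 5/45 = 0.111111, Q = 3/45 = 0.066667.
d = −0.5·ln(0.711111) − 0.25·ln(0.866666) = −0.5·(-0.340927) − 0.25·(-0.143102) = 0.2062.

0.2062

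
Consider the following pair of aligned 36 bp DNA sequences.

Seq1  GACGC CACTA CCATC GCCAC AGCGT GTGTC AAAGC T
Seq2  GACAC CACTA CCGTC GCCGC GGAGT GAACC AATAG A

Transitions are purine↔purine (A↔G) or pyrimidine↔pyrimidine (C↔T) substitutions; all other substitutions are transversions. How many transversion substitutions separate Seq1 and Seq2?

The sequences differ at positions 4 (G/A, transition), 13 (A/G, transition), 19 (A/G, transition), 21 (A/G, transition), 23 (C/A, transversion), 27 (T/A, transversion), 28 (G/A, transition), 29 (T/C, transition), 33 (A/T, transversion), 34 (G/A, transition), 35 (C/G, transversion), 36 (T/A, transversion).
Of the 12 differences, 7 transitions and 5 transversions, so the answer is 5.

5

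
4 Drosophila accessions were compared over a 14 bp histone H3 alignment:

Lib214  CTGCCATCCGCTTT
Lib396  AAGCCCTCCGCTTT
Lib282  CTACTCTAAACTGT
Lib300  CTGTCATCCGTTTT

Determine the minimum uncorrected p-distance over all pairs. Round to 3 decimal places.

0.143

Pairwise Hamming distances:
  Lib214 vs Lib396: 3
  Lib214 vs Lib282: 7
  Lib214 vs Lib300: 2
  Lib396 vs Lib282: 8
  Lib396 vs Lib300: 5
  Lib282 vs Lib300: 9
The smallest is 2 mismatches, between Lib214 and Lib300; p = 2/14 = 0.143.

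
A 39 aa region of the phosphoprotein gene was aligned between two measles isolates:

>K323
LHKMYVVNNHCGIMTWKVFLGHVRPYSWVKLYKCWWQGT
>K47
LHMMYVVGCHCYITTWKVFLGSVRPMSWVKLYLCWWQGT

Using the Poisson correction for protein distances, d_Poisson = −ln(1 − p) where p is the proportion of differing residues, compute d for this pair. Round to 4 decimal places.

Differing sites — 3:K/M; 8:N/G; 9:N/C; 12:G/Y; 14:M/T; 22:H/S; 26:Y/M; 33:K/L.
p = 8/39 = 0.205128.
d = −ln(1 − 0.205128) = −ln(0.794872) = 0.2296.

0.2296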